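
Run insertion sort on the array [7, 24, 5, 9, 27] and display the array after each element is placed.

First element 7 is already 'sorted'
Insert 24: shifted 0 elements -> [7, 24, 5, 9, 27]
Insert 5: shifted 2 elements -> [5, 7, 24, 9, 27]
Insert 9: shifted 1 elements -> [5, 7, 9, 24, 27]
Insert 27: shifted 0 elements -> [5, 7, 9, 24, 27]


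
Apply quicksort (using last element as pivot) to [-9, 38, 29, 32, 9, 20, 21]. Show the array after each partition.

Partition 1: pivot=21 at index 3 -> [-9, 9, 20, 21, 38, 29, 32]
Partition 2: pivot=20 at index 2 -> [-9, 9, 20, 21, 38, 29, 32]
Partition 3: pivot=9 at index 1 -> [-9, 9, 20, 21, 38, 29, 32]
Partition 4: pivot=32 at index 5 -> [-9, 9, 20, 21, 29, 32, 38]


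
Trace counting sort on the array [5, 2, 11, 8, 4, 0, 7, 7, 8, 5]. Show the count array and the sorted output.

Count array: [1, 0, 1, 0, 1, 2, 0, 2, 2, 0, 0, 1]
(count[i] = number of elements equal to i)
Cumulative count: [1, 1, 2, 2, 3, 5, 5, 7, 9, 9, 9, 10]
Sorted: [0, 2, 4, 5, 5, 7, 7, 8, 8, 11]


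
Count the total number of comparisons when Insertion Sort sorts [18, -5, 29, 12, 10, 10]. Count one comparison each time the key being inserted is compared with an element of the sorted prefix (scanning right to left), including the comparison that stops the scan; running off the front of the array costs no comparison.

Insert -5: 18 > -5 (shift), reached front = 1 comparison(s) -> [-5, 18, 29, 12, 10, 10]
Insert 29: 18 <= 29 (stop) = 1 comparison(s) -> [-5, 18, 29, 12, 10, 10]
Insert 12: 29 > 12 (shift), 18 > 12 (shift), -5 <= 12 (stop) = 3 comparison(s) -> [-5, 12, 18, 29, 10, 10]
Insert 10: 29 > 10 (shift), 18 > 10 (shift), 12 > 10 (shift), -5 <= 10 (stop) = 4 comparison(s) -> [-5, 10, 12, 18, 29, 10]
Insert 10: 29 > 10 (shift), 18 > 10 (shift), 12 > 10 (shift), 10 <= 10 (stop) = 4 comparison(s) -> [-5, 10, 10, 12, 18, 29]
Total comparisons: 1 + 1 + 3 + 4 + 4 = 13


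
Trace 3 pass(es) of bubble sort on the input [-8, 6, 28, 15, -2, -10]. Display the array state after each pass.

After pass 1: [-8, 6, 15, -2, -10, 28] (3 swaps)
After pass 2: [-8, 6, -2, -10, 15, 28] (2 swaps)
After pass 3: [-8, -2, -10, 6, 15, 28] (2 swaps)
Total swaps: 7


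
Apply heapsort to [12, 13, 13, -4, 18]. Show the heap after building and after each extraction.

Build heap: [18, 13, 13, -4, 12]
Extract 18: [13, 12, 13, -4, 18]
Extract 13: [13, 12, -4, 13, 18]
Extract 13: [12, -4, 13, 13, 18]
Extract 12: [-4, 12, 13, 13, 18]


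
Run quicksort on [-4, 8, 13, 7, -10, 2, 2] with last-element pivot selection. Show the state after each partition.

Partition 1: pivot=2 at index 3 -> [-4, -10, 2, 2, 8, 13, 7]
Partition 2: pivot=2 at index 2 -> [-4, -10, 2, 2, 8, 13, 7]
Partition 3: pivot=-10 at index 0 -> [-10, -4, 2, 2, 8, 13, 7]
Partition 4: pivot=7 at index 4 -> [-10, -4, 2, 2, 7, 13, 8]
Partition 5: pivot=8 at index 5 -> [-10, -4, 2, 2, 7, 8, 13]


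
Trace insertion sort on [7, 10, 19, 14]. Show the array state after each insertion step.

First element 7 is already 'sorted'
Insert 10: shifted 0 elements -> [7, 10, 19, 14]
Insert 19: shifted 0 elements -> [7, 10, 19, 14]
Insert 14: shifted 1 elements -> [7, 10, 14, 19]


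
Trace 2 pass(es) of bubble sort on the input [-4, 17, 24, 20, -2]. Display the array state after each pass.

After pass 1: [-4, 17, 20, -2, 24] (2 swaps)
After pass 2: [-4, 17, -2, 20, 24] (1 swaps)
Total swaps: 3


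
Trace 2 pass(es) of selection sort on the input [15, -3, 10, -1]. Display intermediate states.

Pass 1: Select minimum -3 at index 1, swap -> [-3, 15, 10, -1]
Pass 2: Select minimum -1 at index 3, swap -> [-3, -1, 10, 15]


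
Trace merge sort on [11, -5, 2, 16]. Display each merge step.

Divide and conquer:
  Merge [11] + [-5] -> [-5, 11]
  Merge [2] + [16] -> [2, 16]
  Merge [-5, 11] + [2, 16] -> [-5, 2, 11, 16]


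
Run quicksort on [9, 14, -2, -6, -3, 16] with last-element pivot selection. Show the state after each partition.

Partition 1: pivot=16 at index 5 -> [9, 14, -2, -6, -3, 16]
Partition 2: pivot=-3 at index 1 -> [-6, -3, -2, 9, 14, 16]
Partition 3: pivot=14 at index 4 -> [-6, -3, -2, 9, 14, 16]
Partition 4: pivot=9 at index 3 -> [-6, -3, -2, 9, 14, 16]


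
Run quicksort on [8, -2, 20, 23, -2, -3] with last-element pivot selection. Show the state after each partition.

Partition 1: pivot=-3 at index 0 -> [-3, -2, 20, 23, -2, 8]
Partition 2: pivot=8 at index 3 -> [-3, -2, -2, 8, 20, 23]
Partition 3: pivot=-2 at index 2 -> [-3, -2, -2, 8, 20, 23]
Partition 4: pivot=23 at index 5 -> [-3, -2, -2, 8, 20, 23]


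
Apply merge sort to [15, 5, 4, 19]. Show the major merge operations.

Divide and conquer:
  Merge [15] + [5] -> [5, 15]
  Merge [4] + [19] -> [4, 19]
  Merge [5, 15] + [4, 19] -> [4, 5, 15, 19]


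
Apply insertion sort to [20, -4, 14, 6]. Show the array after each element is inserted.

First element 20 is already 'sorted'
Insert -4: shifted 1 elements -> [-4, 20, 14, 6]
Insert 14: shifted 1 elements -> [-4, 14, 20, 6]
Insert 6: shifted 2 elements -> [-4, 6, 14, 20]


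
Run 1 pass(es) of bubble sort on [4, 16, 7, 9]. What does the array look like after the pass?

After pass 1: [4, 7, 9, 16] (2 swaps)
Total swaps: 2


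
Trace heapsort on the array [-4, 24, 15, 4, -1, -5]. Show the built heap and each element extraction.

Build heap: [24, 4, 15, -4, -1, -5]
Extract 24: [15, 4, -5, -4, -1, 24]
Extract 15: [4, -1, -5, -4, 15, 24]
Extract 4: [-1, -4, -5, 4, 15, 24]
Extract -1: [-4, -5, -1, 4, 15, 24]
Extract -4: [-5, -4, -1, 4, 15, 24]


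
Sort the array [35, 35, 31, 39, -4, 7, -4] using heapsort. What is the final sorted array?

Build heap: [39, 35, 31, 35, -4, 7, -4]
Extract 39: [35, 35, 31, -4, -4, 7, 39]
Extract 35: [35, 7, 31, -4, -4, 35, 39]
Extract 35: [31, 7, -4, -4, 35, 35, 39]
Extract 31: [7, -4, -4, 31, 35, 35, 39]
Extract 7: [-4, -4, 7, 31, 35, 35, 39]
Extract -4: [-4, -4, 7, 31, 35, 35, 39]


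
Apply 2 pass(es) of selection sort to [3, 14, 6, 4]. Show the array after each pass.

Pass 1: Select minimum 3 at index 0, swap -> [3, 14, 6, 4]
Pass 2: Select minimum 4 at index 3, swap -> [3, 4, 6, 14]


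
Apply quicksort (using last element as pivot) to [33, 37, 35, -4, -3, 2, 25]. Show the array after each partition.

Partition 1: pivot=25 at index 3 -> [-4, -3, 2, 25, 37, 35, 33]
Partition 2: pivot=2 at index 2 -> [-4, -3, 2, 25, 37, 35, 33]
Partition 3: pivot=-3 at index 1 -> [-4, -3, 2, 25, 37, 35, 33]
Partition 4: pivot=33 at index 4 -> [-4, -3, 2, 25, 33, 35, 37]
Partition 5: pivot=37 at index 6 -> [-4, -3, 2, 25, 33, 35, 37]


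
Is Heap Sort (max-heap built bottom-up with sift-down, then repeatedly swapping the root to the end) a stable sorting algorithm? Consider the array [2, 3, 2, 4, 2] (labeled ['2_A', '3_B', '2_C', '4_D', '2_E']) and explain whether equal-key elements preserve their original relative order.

Trace Heap Sort on the labeled array (the key is the number; the letter only tracks identity):
  Build max-heap: [4_D, 3_B, 2_C, 2_A, 2_E]
  Swap root 4_D to index 4, re-heapify first 4 -> [3_B, 2_E, 2_C, 2_A, 4_D]
  Swap root 3_B to index 3, re-heapify first 3 -> [2_A, 2_E, 2_C, 3_B, 4_D]
  Swap root 2_A to index 2, re-heapify first 2 -> [2_C, 2_E, 2_A, 3_B, 4_D]
  Swap root 2_C to index 1, re-heapify first 1 -> [2_E, 2_C, 2_A, 3_B, 4_D]
Final order: [2_E, 2_C, 2_A, 3_B, 4_D]
Equal keys:
  value 2: originally 2_A, 2_C, 2_E; after sorting 2_E, 2_C, 2_A -> order changed
Equal keys were reordered, so Heap Sort is not stable: heap construction and root-to-end swaps move elements without regard to the original order of equal keys. (One such input is enough; an unstable sort may happen to preserve order on other inputs, but it gives no guarantee.)
Answer: Not stable


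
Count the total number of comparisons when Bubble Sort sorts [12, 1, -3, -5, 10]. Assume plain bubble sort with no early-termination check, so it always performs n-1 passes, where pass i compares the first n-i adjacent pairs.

Pass 1: compare adjacent pairs (0,1)..(3,4) = 4 comparison(s), 4 swap(s) -> [1, -3, -5, 10, 12]
Pass 2: compare adjacent pairs (0,1)..(2,3) = 3 comparison(s), 2 swap(s) -> [-3, -5, 1, 10, 12]
Pass 3: compare adjacent pairs (0,1)..(1,2) = 2 comparison(s), 1 swap(s) -> [-5, -3, 1, 10, 12]
Pass 4: compare adjacent pairs (0,1)..(0,1) = 1 comparison(s), 0 swap(s) -> [-5, -3, 1, 10, 12]
Total comparisons: 4 + 3 + 2 + 1 = 10


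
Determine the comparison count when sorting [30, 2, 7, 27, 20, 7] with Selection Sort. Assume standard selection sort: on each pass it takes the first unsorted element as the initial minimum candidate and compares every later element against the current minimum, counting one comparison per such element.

Pass 1: scan indices 1..5 for the minimum = 5 comparison(s); min is 2, place at index 0 -> [2, 30, 7, 27, 20, 7]
Pass 2: scan indices 2..5 for the minimum = 4 comparison(s); min is 7, place at index 1 -> [2, 7, 30, 27, 20, 7]
Pass 3: scan indices 3..5 for the minimum = 3 comparison(s); min is 7, place at index 2 -> [2, 7, 7, 27, 20, 30]
Pass 4: scan indices 4..5 for the minimum = 2 comparison(s); min is 20, place at index 3 -> [2, 7, 7, 20, 27, 30]
Pass 5: scan indices 5..5 for the minimum = 1 comparison(s); min is 27, place at index 4 -> [2, 7, 7, 20, 27, 30]
Selection sort always scans the whole unsorted suffix, so the count is (n-1) + (n-2) + ... + 1 = n(n-1)/2 = 6*5/2 = 15 regardless of the input order.
Total comparisons: 5 + 4 + 3 + 2 + 1 = 15


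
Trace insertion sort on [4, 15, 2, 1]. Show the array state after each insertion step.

First element 4 is already 'sorted'
Insert 15: shifted 0 elements -> [4, 15, 2, 1]
Insert 2: shifted 2 elements -> [2, 4, 15, 1]
Insert 1: shifted 3 elements -> [1, 2, 4, 15]


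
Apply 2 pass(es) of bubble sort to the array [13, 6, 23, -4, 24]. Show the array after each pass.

After pass 1: [6, 13, -4, 23, 24] (2 swaps)
After pass 2: [6, -4, 13, 23, 24] (1 swaps)
Total swaps: 3


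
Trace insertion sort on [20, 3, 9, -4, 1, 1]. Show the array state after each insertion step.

First element 20 is already 'sorted'
Insert 3: shifted 1 elements -> [3, 20, 9, -4, 1, 1]
Insert 9: shifted 1 elements -> [3, 9, 20, -4, 1, 1]
Insert -4: shifted 3 elements -> [-4, 3, 9, 20, 1, 1]
Insert 1: shifted 3 elements -> [-4, 1, 3, 9, 20, 1]
Insert 1: shifted 3 elements -> [-4, 1, 1, 3, 9, 20]


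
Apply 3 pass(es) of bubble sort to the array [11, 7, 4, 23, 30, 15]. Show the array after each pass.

After pass 1: [7, 4, 11, 23, 15, 30] (3 swaps)
After pass 2: [4, 7, 11, 15, 23, 30] (2 swaps)
After pass 3: [4, 7, 11, 15, 23, 30] (0 swaps)
Total swaps: 5


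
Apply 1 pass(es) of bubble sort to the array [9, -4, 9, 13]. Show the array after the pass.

After pass 1: [-4, 9, 9, 13] (1 swaps)
Total swaps: 1


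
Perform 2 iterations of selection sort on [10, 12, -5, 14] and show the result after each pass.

Pass 1: Select minimum -5 at index 2, swap -> [-5, 12, 10, 14]
Pass 2: Select minimum 10 at index 2, swap -> [-5, 10, 12, 14]


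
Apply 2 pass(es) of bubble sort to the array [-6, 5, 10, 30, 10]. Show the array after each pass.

After pass 1: [-6, 5, 10, 10, 30] (1 swaps)
After pass 2: [-6, 5, 10, 10, 30] (0 swaps)
Total swaps: 1


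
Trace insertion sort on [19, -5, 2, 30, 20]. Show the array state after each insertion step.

First element 19 is already 'sorted'
Insert -5: shifted 1 elements -> [-5, 19, 2, 30, 20]
Insert 2: shifted 1 elements -> [-5, 2, 19, 30, 20]
Insert 30: shifted 0 elements -> [-5, 2, 19, 30, 20]
Insert 20: shifted 1 elements -> [-5, 2, 19, 20, 30]


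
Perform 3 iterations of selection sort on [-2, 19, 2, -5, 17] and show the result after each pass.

Pass 1: Select minimum -5 at index 3, swap -> [-5, 19, 2, -2, 17]
Pass 2: Select minimum -2 at index 3, swap -> [-5, -2, 2, 19, 17]
Pass 3: Select minimum 2 at index 2, swap -> [-5, -2, 2, 19, 17]


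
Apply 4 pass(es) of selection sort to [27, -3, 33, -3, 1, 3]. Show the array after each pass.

Pass 1: Select minimum -3 at index 1, swap -> [-3, 27, 33, -3, 1, 3]
Pass 2: Select minimum -3 at index 3, swap -> [-3, -3, 33, 27, 1, 3]
Pass 3: Select minimum 1 at index 4, swap -> [-3, -3, 1, 27, 33, 3]
Pass 4: Select minimum 3 at index 5, swap -> [-3, -3, 1, 3, 33, 27]


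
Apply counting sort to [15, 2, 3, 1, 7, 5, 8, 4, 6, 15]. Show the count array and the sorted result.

Count array: [0, 1, 1, 1, 1, 1, 1, 1, 1, 0, 0, 0, 0, 0, 0, 2]
(count[i] = number of elements equal to i)
Cumulative count: [0, 1, 2, 3, 4, 5, 6, 7, 8, 8, 8, 8, 8, 8, 8, 10]
Sorted: [1, 2, 3, 4, 5, 6, 7, 8, 15, 15]


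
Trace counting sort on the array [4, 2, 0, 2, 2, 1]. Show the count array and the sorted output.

Count array: [1, 1, 3, 0, 1]
(count[i] = number of elements equal to i)
Cumulative count: [1, 2, 5, 5, 6]
Sorted: [0, 1, 2, 2, 2, 4]


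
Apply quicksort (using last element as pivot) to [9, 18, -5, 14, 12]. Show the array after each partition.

Partition 1: pivot=12 at index 2 -> [9, -5, 12, 14, 18]
Partition 2: pivot=-5 at index 0 -> [-5, 9, 12, 14, 18]
Partition 3: pivot=18 at index 4 -> [-5, 9, 12, 14, 18]


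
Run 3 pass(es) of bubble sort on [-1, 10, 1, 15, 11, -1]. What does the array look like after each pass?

After pass 1: [-1, 1, 10, 11, -1, 15] (3 swaps)
After pass 2: [-1, 1, 10, -1, 11, 15] (1 swaps)
After pass 3: [-1, 1, -1, 10, 11, 15] (1 swaps)
Total swaps: 5


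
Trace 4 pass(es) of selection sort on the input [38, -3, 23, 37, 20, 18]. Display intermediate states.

Pass 1: Select minimum -3 at index 1, swap -> [-3, 38, 23, 37, 20, 18]
Pass 2: Select minimum 18 at index 5, swap -> [-3, 18, 23, 37, 20, 38]
Pass 3: Select minimum 20 at index 4, swap -> [-3, 18, 20, 37, 23, 38]
Pass 4: Select minimum 23 at index 4, swap -> [-3, 18, 20, 23, 37, 38]


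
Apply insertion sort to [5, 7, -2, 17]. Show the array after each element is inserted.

First element 5 is already 'sorted'
Insert 7: shifted 0 elements -> [5, 7, -2, 17]
Insert -2: shifted 2 elements -> [-2, 5, 7, 17]
Insert 17: shifted 0 elements -> [-2, 5, 7, 17]


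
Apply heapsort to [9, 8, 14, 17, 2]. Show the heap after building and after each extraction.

Build heap: [17, 9, 14, 8, 2]
Extract 17: [14, 9, 2, 8, 17]
Extract 14: [9, 8, 2, 14, 17]
Extract 9: [8, 2, 9, 14, 17]
Extract 8: [2, 8, 9, 14, 17]


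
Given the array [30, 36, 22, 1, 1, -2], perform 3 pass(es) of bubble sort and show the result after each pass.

After pass 1: [30, 22, 1, 1, -2, 36] (4 swaps)
After pass 2: [22, 1, 1, -2, 30, 36] (4 swaps)
After pass 3: [1, 1, -2, 22, 30, 36] (3 swaps)
Total swaps: 11


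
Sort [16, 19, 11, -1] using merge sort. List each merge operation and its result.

Divide and conquer:
  Merge [16] + [19] -> [16, 19]
  Merge [11] + [-1] -> [-1, 11]
  Merge [16, 19] + [-1, 11] -> [-1, 11, 16, 19]


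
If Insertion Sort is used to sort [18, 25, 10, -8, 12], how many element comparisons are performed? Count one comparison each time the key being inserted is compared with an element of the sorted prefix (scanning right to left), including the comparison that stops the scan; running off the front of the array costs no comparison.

Insert 25: 18 <= 25 (stop) = 1 comparison(s) -> [18, 25, 10, -8, 12]
Insert 10: 25 > 10 (shift), 18 > 10 (shift), reached front = 2 comparison(s) -> [10, 18, 25, -8, 12]
Insert -8: 25 > -8 (shift), 18 > -8 (shift), 10 > -8 (shift), reached front = 3 comparison(s) -> [-8, 10, 18, 25, 12]
Insert 12: 25 > 12 (shift), 18 > 12 (shift), 10 <= 12 (stop) = 3 comparison(s) -> [-8, 10, 12, 18, 25]
Total comparisons: 1 + 2 + 3 + 3 = 9


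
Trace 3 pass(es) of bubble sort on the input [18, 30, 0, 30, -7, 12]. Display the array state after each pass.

After pass 1: [18, 0, 30, -7, 12, 30] (3 swaps)
After pass 2: [0, 18, -7, 12, 30, 30] (3 swaps)
After pass 3: [0, -7, 12, 18, 30, 30] (2 swaps)
Total swaps: 8


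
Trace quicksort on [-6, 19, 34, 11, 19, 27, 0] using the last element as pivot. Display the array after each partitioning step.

Partition 1: pivot=0 at index 1 -> [-6, 0, 34, 11, 19, 27, 19]
Partition 2: pivot=19 at index 4 -> [-6, 0, 11, 19, 19, 27, 34]
Partition 3: pivot=19 at index 3 -> [-6, 0, 11, 19, 19, 27, 34]
Partition 4: pivot=34 at index 6 -> [-6, 0, 11, 19, 19, 27, 34]


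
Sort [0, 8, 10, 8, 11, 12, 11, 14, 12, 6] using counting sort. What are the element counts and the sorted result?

Count array: [1, 0, 0, 0, 0, 0, 1, 0, 2, 0, 1, 2, 2, 0, 1]
(count[i] = number of elements equal to i)
Cumulative count: [1, 1, 1, 1, 1, 1, 2, 2, 4, 4, 5, 7, 9, 9, 10]
Sorted: [0, 6, 8, 8, 10, 11, 11, 12, 12, 14]


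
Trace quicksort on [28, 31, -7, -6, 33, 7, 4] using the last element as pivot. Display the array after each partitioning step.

Partition 1: pivot=4 at index 2 -> [-7, -6, 4, 31, 33, 7, 28]
Partition 2: pivot=-6 at index 1 -> [-7, -6, 4, 31, 33, 7, 28]
Partition 3: pivot=28 at index 4 -> [-7, -6, 4, 7, 28, 31, 33]
Partition 4: pivot=33 at index 6 -> [-7, -6, 4, 7, 28, 31, 33]


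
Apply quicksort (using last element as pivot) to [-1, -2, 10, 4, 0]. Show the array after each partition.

Partition 1: pivot=0 at index 2 -> [-1, -2, 0, 4, 10]
Partition 2: pivot=-2 at index 0 -> [-2, -1, 0, 4, 10]
Partition 3: pivot=10 at index 4 -> [-2, -1, 0, 4, 10]


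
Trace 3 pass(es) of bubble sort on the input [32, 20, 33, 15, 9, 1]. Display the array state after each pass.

After pass 1: [20, 32, 15, 9, 1, 33] (4 swaps)
After pass 2: [20, 15, 9, 1, 32, 33] (3 swaps)
After pass 3: [15, 9, 1, 20, 32, 33] (3 swaps)
Total swaps: 10


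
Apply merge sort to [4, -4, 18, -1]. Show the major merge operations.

Divide and conquer:
  Merge [4] + [-4] -> [-4, 4]
  Merge [18] + [-1] -> [-1, 18]
  Merge [-4, 4] + [-1, 18] -> [-4, -1, 4, 18]


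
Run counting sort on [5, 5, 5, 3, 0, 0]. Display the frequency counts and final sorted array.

Count array: [2, 0, 0, 1, 0, 3]
(count[i] = number of elements equal to i)
Cumulative count: [2, 2, 2, 3, 3, 6]
Sorted: [0, 0, 3, 5, 5, 5]


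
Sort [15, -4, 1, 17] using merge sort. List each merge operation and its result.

Divide and conquer:
  Merge [15] + [-4] -> [-4, 15]
  Merge [1] + [17] -> [1, 17]
  Merge [-4, 15] + [1, 17] -> [-4, 1, 15, 17]


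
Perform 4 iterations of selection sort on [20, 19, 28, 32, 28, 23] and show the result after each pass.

Pass 1: Select minimum 19 at index 1, swap -> [19, 20, 28, 32, 28, 23]
Pass 2: Select minimum 20 at index 1, swap -> [19, 20, 28, 32, 28, 23]
Pass 3: Select minimum 23 at index 5, swap -> [19, 20, 23, 32, 28, 28]
Pass 4: Select minimum 28 at index 4, swap -> [19, 20, 23, 28, 32, 28]


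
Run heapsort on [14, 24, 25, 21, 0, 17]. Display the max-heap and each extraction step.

Build heap: [25, 24, 17, 21, 0, 14]
Extract 25: [24, 21, 17, 14, 0, 25]
Extract 24: [21, 14, 17, 0, 24, 25]
Extract 21: [17, 14, 0, 21, 24, 25]
Extract 17: [14, 0, 17, 21, 24, 25]
Extract 14: [0, 14, 17, 21, 24, 25]


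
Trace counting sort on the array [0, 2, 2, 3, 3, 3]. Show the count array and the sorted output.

Count array: [1, 0, 2, 3]
(count[i] = number of elements equal to i)
Cumulative count: [1, 1, 3, 6]
Sorted: [0, 2, 2, 3, 3, 3]


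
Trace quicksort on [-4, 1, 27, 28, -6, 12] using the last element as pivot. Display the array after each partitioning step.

Partition 1: pivot=12 at index 3 -> [-4, 1, -6, 12, 27, 28]
Partition 2: pivot=-6 at index 0 -> [-6, 1, -4, 12, 27, 28]
Partition 3: pivot=-4 at index 1 -> [-6, -4, 1, 12, 27, 28]
Partition 4: pivot=28 at index 5 -> [-6, -4, 1, 12, 27, 28]


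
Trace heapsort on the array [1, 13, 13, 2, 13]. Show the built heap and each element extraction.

Build heap: [13, 13, 13, 2, 1]
Extract 13: [13, 2, 13, 1, 13]
Extract 13: [13, 2, 1, 13, 13]
Extract 13: [2, 1, 13, 13, 13]
Extract 2: [1, 2, 13, 13, 13]


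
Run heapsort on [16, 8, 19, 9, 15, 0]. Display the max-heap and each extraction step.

Build heap: [19, 15, 16, 9, 8, 0]
Extract 19: [16, 15, 0, 9, 8, 19]
Extract 16: [15, 9, 0, 8, 16, 19]
Extract 15: [9, 8, 0, 15, 16, 19]
Extract 9: [8, 0, 9, 15, 16, 19]
Extract 8: [0, 8, 9, 15, 16, 19]


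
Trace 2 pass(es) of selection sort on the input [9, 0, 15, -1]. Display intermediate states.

Pass 1: Select minimum -1 at index 3, swap -> [-1, 0, 15, 9]
Pass 2: Select minimum 0 at index 1, swap -> [-1, 0, 15, 9]


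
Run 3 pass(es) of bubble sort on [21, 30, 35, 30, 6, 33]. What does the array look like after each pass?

After pass 1: [21, 30, 30, 6, 33, 35] (3 swaps)
After pass 2: [21, 30, 6, 30, 33, 35] (1 swaps)
After pass 3: [21, 6, 30, 30, 33, 35] (1 swaps)
Total swaps: 5


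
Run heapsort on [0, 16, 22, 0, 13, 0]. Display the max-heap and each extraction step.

Build heap: [22, 16, 0, 0, 13, 0]
Extract 22: [16, 13, 0, 0, 0, 22]
Extract 16: [13, 0, 0, 0, 16, 22]
Extract 13: [0, 0, 0, 13, 16, 22]
Extract 0: [0, 0, 0, 13, 16, 22]
Extract 0: [0, 0, 0, 13, 16, 22]


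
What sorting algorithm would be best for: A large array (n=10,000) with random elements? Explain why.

Best choice: Quicksort or Mergesort
Reason: Both have O(n log n) average case; quicksort has lower constant factors


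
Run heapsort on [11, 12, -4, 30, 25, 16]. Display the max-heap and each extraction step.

Build heap: [30, 25, 16, 12, 11, -4]
Extract 30: [25, 12, 16, -4, 11, 30]
Extract 25: [16, 12, 11, -4, 25, 30]
Extract 16: [12, -4, 11, 16, 25, 30]
Extract 12: [11, -4, 12, 16, 25, 30]
Extract 11: [-4, 11, 12, 16, 25, 30]


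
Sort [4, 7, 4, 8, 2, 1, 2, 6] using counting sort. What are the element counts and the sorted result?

Count array: [0, 1, 2, 0, 2, 0, 1, 1, 1]
(count[i] = number of elements equal to i)
Cumulative count: [0, 1, 3, 3, 5, 5, 6, 7, 8]
Sorted: [1, 2, 2, 4, 4, 6, 7, 8]


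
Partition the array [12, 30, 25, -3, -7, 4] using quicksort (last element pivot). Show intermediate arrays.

Partition 1: pivot=4 at index 2 -> [-3, -7, 4, 12, 30, 25]
Partition 2: pivot=-7 at index 0 -> [-7, -3, 4, 12, 30, 25]
Partition 3: pivot=25 at index 4 -> [-7, -3, 4, 12, 25, 30]


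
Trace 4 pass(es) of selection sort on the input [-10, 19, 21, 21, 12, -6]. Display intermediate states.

Pass 1: Select minimum -10 at index 0, swap -> [-10, 19, 21, 21, 12, -6]
Pass 2: Select minimum -6 at index 5, swap -> [-10, -6, 21, 21, 12, 19]
Pass 3: Select minimum 12 at index 4, swap -> [-10, -6, 12, 21, 21, 19]
Pass 4: Select minimum 19 at index 5, swap -> [-10, -6, 12, 19, 21, 21]


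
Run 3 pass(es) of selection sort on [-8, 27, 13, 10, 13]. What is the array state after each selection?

Pass 1: Select minimum -8 at index 0, swap -> [-8, 27, 13, 10, 13]
Pass 2: Select minimum 10 at index 3, swap -> [-8, 10, 13, 27, 13]
Pass 3: Select minimum 13 at index 2, swap -> [-8, 10, 13, 27, 13]


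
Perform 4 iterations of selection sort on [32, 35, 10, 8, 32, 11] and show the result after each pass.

Pass 1: Select minimum 8 at index 3, swap -> [8, 35, 10, 32, 32, 11]
Pass 2: Select minimum 10 at index 2, swap -> [8, 10, 35, 32, 32, 11]
Pass 3: Select minimum 11 at index 5, swap -> [8, 10, 11, 32, 32, 35]
Pass 4: Select minimum 32 at index 3, swap -> [8, 10, 11, 32, 32, 35]


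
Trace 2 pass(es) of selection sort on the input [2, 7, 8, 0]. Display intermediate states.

Pass 1: Select minimum 0 at index 3, swap -> [0, 7, 8, 2]
Pass 2: Select minimum 2 at index 3, swap -> [0, 2, 8, 7]


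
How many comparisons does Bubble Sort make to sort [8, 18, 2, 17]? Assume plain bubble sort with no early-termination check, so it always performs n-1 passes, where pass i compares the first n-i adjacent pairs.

Pass 1: compare adjacent pairs (0,1)..(2,3) = 3 comparison(s), 2 swap(s) -> [8, 2, 17, 18]
Pass 2: compare adjacent pairs (0,1)..(1,2) = 2 comparison(s), 1 swap(s) -> [2, 8, 17, 18]
Pass 3: compare adjacent pairs (0,1)..(0,1) = 1 comparison(s), 0 swap(s) -> [2, 8, 17, 18]
Total comparisons: 3 + 2 + 1 = 6


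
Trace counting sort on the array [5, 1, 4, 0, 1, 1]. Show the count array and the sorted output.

Count array: [1, 3, 0, 0, 1, 1]
(count[i] = number of elements equal to i)
Cumulative count: [1, 4, 4, 4, 5, 6]
Sorted: [0, 1, 1, 1, 4, 5]


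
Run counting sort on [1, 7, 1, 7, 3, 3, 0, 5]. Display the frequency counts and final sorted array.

Count array: [1, 2, 0, 2, 0, 1, 0, 2]
(count[i] = number of elements equal to i)
Cumulative count: [1, 3, 3, 5, 5, 6, 6, 8]
Sorted: [0, 1, 1, 3, 3, 5, 7, 7]


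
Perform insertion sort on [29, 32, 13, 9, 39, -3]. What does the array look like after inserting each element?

First element 29 is already 'sorted'
Insert 32: shifted 0 elements -> [29, 32, 13, 9, 39, -3]
Insert 13: shifted 2 elements -> [13, 29, 32, 9, 39, -3]
Insert 9: shifted 3 elements -> [9, 13, 29, 32, 39, -3]
Insert 39: shifted 0 elements -> [9, 13, 29, 32, 39, -3]
Insert -3: shifted 5 elements -> [-3, 9, 13, 29, 32, 39]


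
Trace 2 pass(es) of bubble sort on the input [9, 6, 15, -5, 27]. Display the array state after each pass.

After pass 1: [6, 9, -5, 15, 27] (2 swaps)
After pass 2: [6, -5, 9, 15, 27] (1 swaps)
Total swaps: 3


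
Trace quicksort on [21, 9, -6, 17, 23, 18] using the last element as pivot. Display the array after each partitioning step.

Partition 1: pivot=18 at index 3 -> [9, -6, 17, 18, 23, 21]
Partition 2: pivot=17 at index 2 -> [9, -6, 17, 18, 23, 21]
Partition 3: pivot=-6 at index 0 -> [-6, 9, 17, 18, 23, 21]
Partition 4: pivot=21 at index 4 -> [-6, 9, 17, 18, 21, 23]


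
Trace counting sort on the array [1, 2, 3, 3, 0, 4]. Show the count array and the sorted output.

Count array: [1, 1, 1, 2, 1]
(count[i] = number of elements equal to i)
Cumulative count: [1, 2, 3, 5, 6]
Sorted: [0, 1, 2, 3, 3, 4]


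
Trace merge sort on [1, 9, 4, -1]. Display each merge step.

Divide and conquer:
  Merge [1] + [9] -> [1, 9]
  Merge [4] + [-1] -> [-1, 4]
  Merge [1, 9] + [-1, 4] -> [-1, 1, 4, 9]


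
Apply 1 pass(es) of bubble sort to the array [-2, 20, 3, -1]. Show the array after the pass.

After pass 1: [-2, 3, -1, 20] (2 swaps)
Total swaps: 2


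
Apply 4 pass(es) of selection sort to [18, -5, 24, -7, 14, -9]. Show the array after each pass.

Pass 1: Select minimum -9 at index 5, swap -> [-9, -5, 24, -7, 14, 18]
Pass 2: Select minimum -7 at index 3, swap -> [-9, -7, 24, -5, 14, 18]
Pass 3: Select minimum -5 at index 3, swap -> [-9, -7, -5, 24, 14, 18]
Pass 4: Select minimum 14 at index 4, swap -> [-9, -7, -5, 14, 24, 18]


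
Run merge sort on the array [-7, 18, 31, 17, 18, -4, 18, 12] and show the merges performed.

Divide and conquer:
  Merge [-7] + [18] -> [-7, 18]
  Merge [31] + [17] -> [17, 31]
  Merge [-7, 18] + [17, 31] -> [-7, 17, 18, 31]
  Merge [18] + [-4] -> [-4, 18]
  Merge [18] + [12] -> [12, 18]
  Merge [-4, 18] + [12, 18] -> [-4, 12, 18, 18]
  Merge [-7, 17, 18, 31] + [-4, 12, 18, 18] -> [-7, -4, 12, 17, 18, 18, 18, 31]


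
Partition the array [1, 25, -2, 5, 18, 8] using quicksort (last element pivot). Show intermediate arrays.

Partition 1: pivot=8 at index 3 -> [1, -2, 5, 8, 18, 25]
Partition 2: pivot=5 at index 2 -> [1, -2, 5, 8, 18, 25]
Partition 3: pivot=-2 at index 0 -> [-2, 1, 5, 8, 18, 25]
Partition 4: pivot=25 at index 5 -> [-2, 1, 5, 8, 18, 25]


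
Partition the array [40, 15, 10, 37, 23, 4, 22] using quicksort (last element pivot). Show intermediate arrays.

Partition 1: pivot=22 at index 3 -> [15, 10, 4, 22, 23, 40, 37]
Partition 2: pivot=4 at index 0 -> [4, 10, 15, 22, 23, 40, 37]
Partition 3: pivot=15 at index 2 -> [4, 10, 15, 22, 23, 40, 37]
Partition 4: pivot=37 at index 5 -> [4, 10, 15, 22, 23, 37, 40]


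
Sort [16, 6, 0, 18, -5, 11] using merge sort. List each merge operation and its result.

Divide and conquer:
  Merge [6] + [0] -> [0, 6]
  Merge [16] + [0, 6] -> [0, 6, 16]
  Merge [-5] + [11] -> [-5, 11]
  Merge [18] + [-5, 11] -> [-5, 11, 18]
  Merge [0, 6, 16] + [-5, 11, 18] -> [-5, 0, 6, 11, 16, 18]


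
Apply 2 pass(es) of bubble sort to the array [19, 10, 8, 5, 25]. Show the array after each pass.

After pass 1: [10, 8, 5, 19, 25] (3 swaps)
After pass 2: [8, 5, 10, 19, 25] (2 swaps)
Total swaps: 5


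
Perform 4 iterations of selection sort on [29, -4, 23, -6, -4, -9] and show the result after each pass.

Pass 1: Select minimum -9 at index 5, swap -> [-9, -4, 23, -6, -4, 29]
Pass 2: Select minimum -6 at index 3, swap -> [-9, -6, 23, -4, -4, 29]
Pass 3: Select minimum -4 at index 3, swap -> [-9, -6, -4, 23, -4, 29]
Pass 4: Select minimum -4 at index 4, swap -> [-9, -6, -4, -4, 23, 29]


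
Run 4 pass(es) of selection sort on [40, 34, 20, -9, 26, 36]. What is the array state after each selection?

Pass 1: Select minimum -9 at index 3, swap -> [-9, 34, 20, 40, 26, 36]
Pass 2: Select minimum 20 at index 2, swap -> [-9, 20, 34, 40, 26, 36]
Pass 3: Select minimum 26 at index 4, swap -> [-9, 20, 26, 40, 34, 36]
Pass 4: Select minimum 34 at index 4, swap -> [-9, 20, 26, 34, 40, 36]


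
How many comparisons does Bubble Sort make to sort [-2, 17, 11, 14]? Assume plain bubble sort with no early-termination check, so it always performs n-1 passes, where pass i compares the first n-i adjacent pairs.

Pass 1: compare adjacent pairs (0,1)..(2,3) = 3 comparison(s), 2 swap(s) -> [-2, 11, 14, 17]
Pass 2: compare adjacent pairs (0,1)..(1,2) = 2 comparison(s), 0 swap(s) -> [-2, 11, 14, 17]
Pass 3: compare adjacent pairs (0,1)..(0,1) = 1 comparison(s), 0 swap(s) -> [-2, 11, 14, 17]
Total comparisons: 3 + 2 + 1 = 6


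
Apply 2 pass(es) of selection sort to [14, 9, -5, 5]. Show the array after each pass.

Pass 1: Select minimum -5 at index 2, swap -> [-5, 9, 14, 5]
Pass 2: Select minimum 5 at index 3, swap -> [-5, 5, 14, 9]


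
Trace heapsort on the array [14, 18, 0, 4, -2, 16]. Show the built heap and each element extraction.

Build heap: [18, 14, 16, 4, -2, 0]
Extract 18: [16, 14, 0, 4, -2, 18]
Extract 16: [14, 4, 0, -2, 16, 18]
Extract 14: [4, -2, 0, 14, 16, 18]
Extract 4: [0, -2, 4, 14, 16, 18]
Extract 0: [-2, 0, 4, 14, 16, 18]


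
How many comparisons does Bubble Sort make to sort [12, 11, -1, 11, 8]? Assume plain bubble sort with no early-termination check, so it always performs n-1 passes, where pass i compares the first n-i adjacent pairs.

Pass 1: compare adjacent pairs (0,1)..(3,4) = 4 comparison(s), 4 swap(s) -> [11, -1, 11, 8, 12]
Pass 2: compare adjacent pairs (0,1)..(2,3) = 3 comparison(s), 2 swap(s) -> [-1, 11, 8, 11, 12]
Pass 3: compare adjacent pairs (0,1)..(1,2) = 2 comparison(s), 1 swap(s) -> [-1, 8, 11, 11, 12]
Pass 4: compare adjacent pairs (0,1)..(0,1) = 1 comparison(s), 0 swap(s) -> [-1, 8, 11, 11, 12]
Total comparisons: 4 + 3 + 2 + 1 = 10


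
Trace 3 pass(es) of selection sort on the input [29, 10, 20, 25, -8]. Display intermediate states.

Pass 1: Select minimum -8 at index 4, swap -> [-8, 10, 20, 25, 29]
Pass 2: Select minimum 10 at index 1, swap -> [-8, 10, 20, 25, 29]
Pass 3: Select minimum 20 at index 2, swap -> [-8, 10, 20, 25, 29]


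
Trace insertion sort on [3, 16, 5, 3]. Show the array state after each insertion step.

First element 3 is already 'sorted'
Insert 16: shifted 0 elements -> [3, 16, 5, 3]
Insert 5: shifted 1 elements -> [3, 5, 16, 3]
Insert 3: shifted 2 elements -> [3, 3, 5, 16]


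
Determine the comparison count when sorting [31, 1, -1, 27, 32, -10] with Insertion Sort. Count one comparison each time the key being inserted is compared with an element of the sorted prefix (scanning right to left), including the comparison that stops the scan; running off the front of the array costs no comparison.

Insert 1: 31 > 1 (shift), reached front = 1 comparison(s) -> [1, 31, -1, 27, 32, -10]
Insert -1: 31 > -1 (shift), 1 > -1 (shift), reached front = 2 comparison(s) -> [-1, 1, 31, 27, 32, -10]
Insert 27: 31 > 27 (shift), 1 <= 27 (stop) = 2 comparison(s) -> [-1, 1, 27, 31, 32, -10]
Insert 32: 31 <= 32 (stop) = 1 comparison(s) -> [-1, 1, 27, 31, 32, -10]
Insert -10: 32 > -10 (shift), 31 > -10 (shift), 27 > -10 (shift), 1 > -10 (shift), -1 > -10 (shift), reached front = 5 comparison(s) -> [-10, -1, 1, 27, 31, 32]
Total comparisons: 1 + 2 + 2 + 1 + 5 = 11


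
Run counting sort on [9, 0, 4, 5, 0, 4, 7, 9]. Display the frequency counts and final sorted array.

Count array: [2, 0, 0, 0, 2, 1, 0, 1, 0, 2]
(count[i] = number of elements equal to i)
Cumulative count: [2, 2, 2, 2, 4, 5, 5, 6, 6, 8]
Sorted: [0, 0, 4, 4, 5, 7, 9, 9]


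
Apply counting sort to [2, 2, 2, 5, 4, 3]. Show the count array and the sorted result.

Count array: [0, 0, 3, 1, 1, 1]
(count[i] = number of elements equal to i)
Cumulative count: [0, 0, 3, 4, 5, 6]
Sorted: [2, 2, 2, 3, 4, 5]


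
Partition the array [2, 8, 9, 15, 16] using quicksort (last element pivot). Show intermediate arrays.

Partition 1: pivot=16 at index 4 -> [2, 8, 9, 15, 16]
Partition 2: pivot=15 at index 3 -> [2, 8, 9, 15, 16]
Partition 3: pivot=9 at index 2 -> [2, 8, 9, 15, 16]
Partition 4: pivot=8 at index 1 -> [2, 8, 9, 15, 16]


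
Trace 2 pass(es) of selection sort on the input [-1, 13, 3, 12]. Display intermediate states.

Pass 1: Select minimum -1 at index 0, swap -> [-1, 13, 3, 12]
Pass 2: Select minimum 3 at index 2, swap -> [-1, 3, 13, 12]


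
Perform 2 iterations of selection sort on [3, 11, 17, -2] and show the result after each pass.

Pass 1: Select minimum -2 at index 3, swap -> [-2, 11, 17, 3]
Pass 2: Select minimum 3 at index 3, swap -> [-2, 3, 17, 11]


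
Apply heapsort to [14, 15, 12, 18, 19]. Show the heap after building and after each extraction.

Build heap: [19, 18, 12, 14, 15]
Extract 19: [18, 15, 12, 14, 19]
Extract 18: [15, 14, 12, 18, 19]
Extract 15: [14, 12, 15, 18, 19]
Extract 14: [12, 14, 15, 18, 19]


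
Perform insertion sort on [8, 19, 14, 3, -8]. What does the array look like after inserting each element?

First element 8 is already 'sorted'
Insert 19: shifted 0 elements -> [8, 19, 14, 3, -8]
Insert 14: shifted 1 elements -> [8, 14, 19, 3, -8]
Insert 3: shifted 3 elements -> [3, 8, 14, 19, -8]
Insert -8: shifted 4 elements -> [-8, 3, 8, 14, 19]


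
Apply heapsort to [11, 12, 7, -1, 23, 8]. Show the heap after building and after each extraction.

Build heap: [23, 12, 8, -1, 11, 7]
Extract 23: [12, 11, 8, -1, 7, 23]
Extract 12: [11, 7, 8, -1, 12, 23]
Extract 11: [8, 7, -1, 11, 12, 23]
Extract 8: [7, -1, 8, 11, 12, 23]
Extract 7: [-1, 7, 8, 11, 12, 23]


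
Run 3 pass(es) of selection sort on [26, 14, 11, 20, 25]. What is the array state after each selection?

Pass 1: Select minimum 11 at index 2, swap -> [11, 14, 26, 20, 25]
Pass 2: Select minimum 14 at index 1, swap -> [11, 14, 26, 20, 25]
Pass 3: Select minimum 20 at index 3, swap -> [11, 14, 20, 26, 25]


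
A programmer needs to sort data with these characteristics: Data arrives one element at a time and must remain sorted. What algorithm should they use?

Best choice: Insertion sort
Reason: Insertion sort naturally handles online/streaming input by inserting each new element into sorted position


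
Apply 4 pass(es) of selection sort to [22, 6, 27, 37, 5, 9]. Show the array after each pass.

Pass 1: Select minimum 5 at index 4, swap -> [5, 6, 27, 37, 22, 9]
Pass 2: Select minimum 6 at index 1, swap -> [5, 6, 27, 37, 22, 9]
Pass 3: Select minimum 9 at index 5, swap -> [5, 6, 9, 37, 22, 27]
Pass 4: Select minimum 22 at index 4, swap -> [5, 6, 9, 22, 37, 27]


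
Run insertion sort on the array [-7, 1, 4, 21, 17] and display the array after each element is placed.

First element -7 is already 'sorted'
Insert 1: shifted 0 elements -> [-7, 1, 4, 21, 17]
Insert 4: shifted 0 elements -> [-7, 1, 4, 21, 17]
Insert 21: shifted 0 elements -> [-7, 1, 4, 21, 17]
Insert 17: shifted 1 elements -> [-7, 1, 4, 17, 21]


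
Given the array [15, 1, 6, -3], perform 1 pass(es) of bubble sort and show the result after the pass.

After pass 1: [1, 6, -3, 15] (3 swaps)
Total swaps: 3


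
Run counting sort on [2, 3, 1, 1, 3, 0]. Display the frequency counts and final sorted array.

Count array: [1, 2, 1, 2]
(count[i] = number of elements equal to i)
Cumulative count: [1, 3, 4, 6]
Sorted: [0, 1, 1, 2, 3, 3]


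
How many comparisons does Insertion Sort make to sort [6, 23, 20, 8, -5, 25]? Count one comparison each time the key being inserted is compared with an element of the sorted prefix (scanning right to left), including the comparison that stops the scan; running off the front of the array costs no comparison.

Insert 23: 6 <= 23 (stop) = 1 comparison(s) -> [6, 23, 20, 8, -5, 25]
Insert 20: 23 > 20 (shift), 6 <= 20 (stop) = 2 comparison(s) -> [6, 20, 23, 8, -5, 25]
Insert 8: 23 > 8 (shift), 20 > 8 (shift), 6 <= 8 (stop) = 3 comparison(s) -> [6, 8, 20, 23, -5, 25]
Insert -5: 23 > -5 (shift), 20 > -5 (shift), 8 > -5 (shift), 6 > -5 (shift), reached front = 4 comparison(s) -> [-5, 6, 8, 20, 23, 25]
Insert 25: 23 <= 25 (stop) = 1 comparison(s) -> [-5, 6, 8, 20, 23, 25]
Total comparisons: 1 + 2 + 3 + 4 + 1 = 11


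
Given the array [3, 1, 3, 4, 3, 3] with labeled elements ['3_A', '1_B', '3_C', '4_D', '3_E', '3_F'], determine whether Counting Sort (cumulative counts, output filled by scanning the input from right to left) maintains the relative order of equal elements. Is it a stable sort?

Trace Counting Sort on the labeled array (the key is the number; the letter only tracks identity):
  Counts for values 0..4: [0, 1, 0, 4, 1]
  Cumulative counts: [0, 1, 1, 5, 6]
  Scan right to left: place 3_F at output index 4
  Scan right to left: place 3_E at output index 3
  Scan right to left: place 4_D at output index 5
  Scan right to left: place 3_C at output index 2
  Scan right to left: place 1_B at output index 0
  Scan right to left: place 3_A at output index 1
  Output: [1_B, 3_A, 3_C, 3_E, 3_F, 4_D]
Equal keys:
  value 3: originally 3_A, 3_C, 3_E, 3_F; after sorting 3_A, 3_C, 3_E, 3_F -> order preserved
All equal keys kept their original relative order. Counting Sort is stable: scanning the input right to left with decreasing cumulative counts places later duplicates at later output positions.
Answer: Stable


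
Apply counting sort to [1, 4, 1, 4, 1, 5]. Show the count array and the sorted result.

Count array: [0, 3, 0, 0, 2, 1]
(count[i] = number of elements equal to i)
Cumulative count: [0, 3, 3, 3, 5, 6]
Sorted: [1, 1, 1, 4, 4, 5]


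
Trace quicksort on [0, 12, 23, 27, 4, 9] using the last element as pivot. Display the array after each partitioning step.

Partition 1: pivot=9 at index 2 -> [0, 4, 9, 27, 12, 23]
Partition 2: pivot=4 at index 1 -> [0, 4, 9, 27, 12, 23]
Partition 3: pivot=23 at index 4 -> [0, 4, 9, 12, 23, 27]


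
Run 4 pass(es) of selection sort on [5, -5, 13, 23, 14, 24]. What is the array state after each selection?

Pass 1: Select minimum -5 at index 1, swap -> [-5, 5, 13, 23, 14, 24]
Pass 2: Select minimum 5 at index 1, swap -> [-5, 5, 13, 23, 14, 24]
Pass 3: Select minimum 13 at index 2, swap -> [-5, 5, 13, 23, 14, 24]
Pass 4: Select minimum 14 at index 4, swap -> [-5, 5, 13, 14, 23, 24]


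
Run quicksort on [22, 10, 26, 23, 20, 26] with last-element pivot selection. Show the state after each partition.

Partition 1: pivot=26 at index 5 -> [22, 10, 26, 23, 20, 26]
Partition 2: pivot=20 at index 1 -> [10, 20, 26, 23, 22, 26]
Partition 3: pivot=22 at index 2 -> [10, 20, 22, 23, 26, 26]
Partition 4: pivot=26 at index 4 -> [10, 20, 22, 23, 26, 26]


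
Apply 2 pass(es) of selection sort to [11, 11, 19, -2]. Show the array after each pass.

Pass 1: Select minimum -2 at index 3, swap -> [-2, 11, 19, 11]
Pass 2: Select minimum 11 at index 1, swap -> [-2, 11, 19, 11]


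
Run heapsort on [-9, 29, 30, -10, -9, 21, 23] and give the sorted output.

Build heap: [30, 29, 23, -10, -9, 21, -9]
Extract 30: [29, -9, 23, -10, -9, 21, 30]
Extract 29: [23, -9, 21, -10, -9, 29, 30]
Extract 23: [21, -9, -9, -10, 23, 29, 30]
Extract 21: [-9, -10, -9, 21, 23, 29, 30]
Extract -9: [-9, -10, -9, 21, 23, 29, 30]
Extract -9: [-10, -9, -9, 21, 23, 29, 30]


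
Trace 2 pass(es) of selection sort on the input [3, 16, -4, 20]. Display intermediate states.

Pass 1: Select minimum -4 at index 2, swap -> [-4, 16, 3, 20]
Pass 2: Select minimum 3 at index 2, swap -> [-4, 3, 16, 20]
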